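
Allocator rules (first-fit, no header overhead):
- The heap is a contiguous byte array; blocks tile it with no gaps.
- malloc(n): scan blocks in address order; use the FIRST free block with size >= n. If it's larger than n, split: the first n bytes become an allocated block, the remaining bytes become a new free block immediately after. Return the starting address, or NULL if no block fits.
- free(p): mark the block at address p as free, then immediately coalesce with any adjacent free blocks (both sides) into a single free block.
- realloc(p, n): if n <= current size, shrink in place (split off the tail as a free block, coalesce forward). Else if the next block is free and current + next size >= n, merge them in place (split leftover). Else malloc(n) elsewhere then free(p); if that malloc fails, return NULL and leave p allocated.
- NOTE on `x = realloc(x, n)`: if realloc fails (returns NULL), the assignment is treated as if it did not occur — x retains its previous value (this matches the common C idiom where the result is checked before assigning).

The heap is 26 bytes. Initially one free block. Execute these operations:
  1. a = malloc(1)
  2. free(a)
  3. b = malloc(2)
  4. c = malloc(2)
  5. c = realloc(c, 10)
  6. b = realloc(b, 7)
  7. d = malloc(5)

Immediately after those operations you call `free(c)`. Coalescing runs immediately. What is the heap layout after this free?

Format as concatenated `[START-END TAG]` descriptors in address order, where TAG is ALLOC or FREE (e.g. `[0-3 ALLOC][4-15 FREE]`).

Op 1: a = malloc(1) -> a = 0; heap: [0-0 ALLOC][1-25 FREE]
Op 2: free(a) -> (freed a); heap: [0-25 FREE]
Op 3: b = malloc(2) -> b = 0; heap: [0-1 ALLOC][2-25 FREE]
Op 4: c = malloc(2) -> c = 2; heap: [0-1 ALLOC][2-3 ALLOC][4-25 FREE]
Op 5: c = realloc(c, 10) -> c = 2; heap: [0-1 ALLOC][2-11 ALLOC][12-25 FREE]
Op 6: b = realloc(b, 7) -> b = 12; heap: [0-1 FREE][2-11 ALLOC][12-18 ALLOC][19-25 FREE]
Op 7: d = malloc(5) -> d = 19; heap: [0-1 FREE][2-11 ALLOC][12-18 ALLOC][19-23 ALLOC][24-25 FREE]
free(c): c = 2 -> block [2-11 ALLOC]; mark free, coalesce with adjacent free neighbors -> [0-11 FREE][12-18 ALLOC][19-23 ALLOC][24-25 FREE]

Answer: [0-11 FREE][12-18 ALLOC][19-23 ALLOC][24-25 FREE]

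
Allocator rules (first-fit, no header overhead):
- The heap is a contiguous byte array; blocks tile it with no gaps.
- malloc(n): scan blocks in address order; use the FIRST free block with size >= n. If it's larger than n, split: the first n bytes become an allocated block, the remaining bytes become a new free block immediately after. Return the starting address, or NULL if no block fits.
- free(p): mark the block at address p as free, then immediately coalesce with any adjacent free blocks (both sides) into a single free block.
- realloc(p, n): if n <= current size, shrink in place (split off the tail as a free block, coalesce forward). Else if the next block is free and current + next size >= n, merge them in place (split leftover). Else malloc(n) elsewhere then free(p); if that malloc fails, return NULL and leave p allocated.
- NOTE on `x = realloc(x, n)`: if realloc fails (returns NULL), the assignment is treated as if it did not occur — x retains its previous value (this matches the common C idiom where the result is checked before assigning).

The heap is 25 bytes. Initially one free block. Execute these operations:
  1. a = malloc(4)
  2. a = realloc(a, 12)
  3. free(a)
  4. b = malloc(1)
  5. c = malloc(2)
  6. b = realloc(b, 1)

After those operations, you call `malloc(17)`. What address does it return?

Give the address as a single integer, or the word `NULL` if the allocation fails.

Op 1: a = malloc(4) -> a = 0; heap: [0-3 ALLOC][4-24 FREE]
Op 2: a = realloc(a, 12) -> a = 0; heap: [0-11 ALLOC][12-24 FREE]
Op 3: free(a) -> (freed a); heap: [0-24 FREE]
Op 4: b = malloc(1) -> b = 0; heap: [0-0 ALLOC][1-24 FREE]
Op 5: c = malloc(2) -> c = 1; heap: [0-0 ALLOC][1-2 ALLOC][3-24 FREE]
Op 6: b = realloc(b, 1) -> b = 0; heap: [0-0 ALLOC][1-2 ALLOC][3-24 FREE]
malloc(17): first-fit scan over [0-0 ALLOC][1-2 ALLOC][3-24 FREE] -> 3

Answer: 3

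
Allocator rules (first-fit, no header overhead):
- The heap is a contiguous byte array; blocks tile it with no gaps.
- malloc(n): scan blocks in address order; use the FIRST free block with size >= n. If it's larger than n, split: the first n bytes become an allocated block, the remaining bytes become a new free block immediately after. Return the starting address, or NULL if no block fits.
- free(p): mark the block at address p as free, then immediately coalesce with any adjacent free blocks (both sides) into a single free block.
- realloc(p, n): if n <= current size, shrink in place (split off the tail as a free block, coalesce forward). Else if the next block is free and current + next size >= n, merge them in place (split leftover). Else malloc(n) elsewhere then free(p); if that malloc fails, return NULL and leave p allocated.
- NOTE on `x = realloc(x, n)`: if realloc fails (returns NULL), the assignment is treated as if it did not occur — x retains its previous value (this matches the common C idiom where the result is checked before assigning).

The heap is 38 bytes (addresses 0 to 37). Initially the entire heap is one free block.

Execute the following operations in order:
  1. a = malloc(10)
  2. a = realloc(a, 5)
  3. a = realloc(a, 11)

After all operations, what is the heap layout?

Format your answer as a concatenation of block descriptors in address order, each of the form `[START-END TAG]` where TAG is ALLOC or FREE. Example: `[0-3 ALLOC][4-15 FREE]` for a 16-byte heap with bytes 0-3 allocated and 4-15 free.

Op 1: a = malloc(10) -> a = 0; heap: [0-9 ALLOC][10-37 FREE]
Op 2: a = realloc(a, 5) -> a = 0; heap: [0-4 ALLOC][5-37 FREE]
Op 3: a = realloc(a, 11) -> a = 0; heap: [0-10 ALLOC][11-37 FREE]

Answer: [0-10 ALLOC][11-37 FREE]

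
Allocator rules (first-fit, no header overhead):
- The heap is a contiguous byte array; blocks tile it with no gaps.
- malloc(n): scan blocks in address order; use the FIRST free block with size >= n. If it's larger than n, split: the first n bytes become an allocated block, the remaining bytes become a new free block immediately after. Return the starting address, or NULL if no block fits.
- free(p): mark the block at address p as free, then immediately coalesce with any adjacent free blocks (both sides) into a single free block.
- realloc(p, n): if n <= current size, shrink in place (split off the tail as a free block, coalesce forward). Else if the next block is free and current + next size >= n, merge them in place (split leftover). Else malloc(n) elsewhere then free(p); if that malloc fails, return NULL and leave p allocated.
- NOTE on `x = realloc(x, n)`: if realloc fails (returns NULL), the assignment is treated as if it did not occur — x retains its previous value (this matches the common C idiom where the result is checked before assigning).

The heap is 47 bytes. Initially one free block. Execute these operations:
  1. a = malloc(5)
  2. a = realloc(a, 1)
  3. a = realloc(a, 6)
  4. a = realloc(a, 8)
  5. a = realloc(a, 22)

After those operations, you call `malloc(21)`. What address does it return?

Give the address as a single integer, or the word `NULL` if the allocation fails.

Answer: 22

Derivation:
Op 1: a = malloc(5) -> a = 0; heap: [0-4 ALLOC][5-46 FREE]
Op 2: a = realloc(a, 1) -> a = 0; heap: [0-0 ALLOC][1-46 FREE]
Op 3: a = realloc(a, 6) -> a = 0; heap: [0-5 ALLOC][6-46 FREE]
Op 4: a = realloc(a, 8) -> a = 0; heap: [0-7 ALLOC][8-46 FREE]
Op 5: a = realloc(a, 22) -> a = 0; heap: [0-21 ALLOC][22-46 FREE]
malloc(21): first-fit scan over [0-21 ALLOC][22-46 FREE] -> 22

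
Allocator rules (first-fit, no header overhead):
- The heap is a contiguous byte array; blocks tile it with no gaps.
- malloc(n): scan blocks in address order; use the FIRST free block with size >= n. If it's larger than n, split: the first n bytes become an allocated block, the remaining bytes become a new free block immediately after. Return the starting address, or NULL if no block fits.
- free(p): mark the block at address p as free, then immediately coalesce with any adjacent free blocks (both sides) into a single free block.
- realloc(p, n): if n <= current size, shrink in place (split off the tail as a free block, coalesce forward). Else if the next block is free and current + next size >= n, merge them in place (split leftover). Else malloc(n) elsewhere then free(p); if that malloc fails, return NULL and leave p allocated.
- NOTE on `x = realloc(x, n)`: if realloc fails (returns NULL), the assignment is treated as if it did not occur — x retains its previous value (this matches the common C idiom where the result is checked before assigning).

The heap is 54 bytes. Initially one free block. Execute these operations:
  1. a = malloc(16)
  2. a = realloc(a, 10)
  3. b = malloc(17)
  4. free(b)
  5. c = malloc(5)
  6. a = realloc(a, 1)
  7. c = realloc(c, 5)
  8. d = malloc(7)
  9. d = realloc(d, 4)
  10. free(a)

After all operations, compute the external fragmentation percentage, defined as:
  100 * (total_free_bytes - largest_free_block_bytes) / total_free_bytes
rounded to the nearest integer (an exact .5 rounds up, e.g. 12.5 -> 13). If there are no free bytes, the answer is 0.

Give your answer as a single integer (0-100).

Answer: 13

Derivation:
Op 1: a = malloc(16) -> a = 0; heap: [0-15 ALLOC][16-53 FREE]
Op 2: a = realloc(a, 10) -> a = 0; heap: [0-9 ALLOC][10-53 FREE]
Op 3: b = malloc(17) -> b = 10; heap: [0-9 ALLOC][10-26 ALLOC][27-53 FREE]
Op 4: free(b) -> (freed b); heap: [0-9 ALLOC][10-53 FREE]
Op 5: c = malloc(5) -> c = 10; heap: [0-9 ALLOC][10-14 ALLOC][15-53 FREE]
Op 6: a = realloc(a, 1) -> a = 0; heap: [0-0 ALLOC][1-9 FREE][10-14 ALLOC][15-53 FREE]
Op 7: c = realloc(c, 5) -> c = 10; heap: [0-0 ALLOC][1-9 FREE][10-14 ALLOC][15-53 FREE]
Op 8: d = malloc(7) -> d = 1; heap: [0-0 ALLOC][1-7 ALLOC][8-9 FREE][10-14 ALLOC][15-53 FREE]
Op 9: d = realloc(d, 4) -> d = 1; heap: [0-0 ALLOC][1-4 ALLOC][5-9 FREE][10-14 ALLOC][15-53 FREE]
Op 10: free(a) -> (freed a); heap: [0-0 FREE][1-4 ALLOC][5-9 FREE][10-14 ALLOC][15-53 FREE]
Free blocks: [1 5 39] total_free=45 largest=39 -> 100*(45-39)/45 = 600/45 ≈ 13.333 -> rounds to 13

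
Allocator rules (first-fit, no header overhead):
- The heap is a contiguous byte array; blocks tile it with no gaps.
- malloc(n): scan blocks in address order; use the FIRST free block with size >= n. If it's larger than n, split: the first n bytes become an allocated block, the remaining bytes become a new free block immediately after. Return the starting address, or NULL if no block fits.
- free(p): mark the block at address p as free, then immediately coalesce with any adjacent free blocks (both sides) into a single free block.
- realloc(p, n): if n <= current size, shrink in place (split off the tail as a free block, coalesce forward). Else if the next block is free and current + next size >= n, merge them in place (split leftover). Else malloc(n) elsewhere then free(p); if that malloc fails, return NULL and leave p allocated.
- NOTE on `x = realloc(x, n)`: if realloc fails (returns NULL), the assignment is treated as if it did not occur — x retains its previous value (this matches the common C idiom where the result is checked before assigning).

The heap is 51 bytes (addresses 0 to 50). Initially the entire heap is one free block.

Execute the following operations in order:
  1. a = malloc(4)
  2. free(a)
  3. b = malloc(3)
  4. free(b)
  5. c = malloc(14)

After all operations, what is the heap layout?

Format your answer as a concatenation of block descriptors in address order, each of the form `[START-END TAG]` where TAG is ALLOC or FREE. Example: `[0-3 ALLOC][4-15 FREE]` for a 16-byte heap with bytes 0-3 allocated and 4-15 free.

Op 1: a = malloc(4) -> a = 0; heap: [0-3 ALLOC][4-50 FREE]
Op 2: free(a) -> (freed a); heap: [0-50 FREE]
Op 3: b = malloc(3) -> b = 0; heap: [0-2 ALLOC][3-50 FREE]
Op 4: free(b) -> (freed b); heap: [0-50 FREE]
Op 5: c = malloc(14) -> c = 0; heap: [0-13 ALLOC][14-50 FREE]

Answer: [0-13 ALLOC][14-50 FREE]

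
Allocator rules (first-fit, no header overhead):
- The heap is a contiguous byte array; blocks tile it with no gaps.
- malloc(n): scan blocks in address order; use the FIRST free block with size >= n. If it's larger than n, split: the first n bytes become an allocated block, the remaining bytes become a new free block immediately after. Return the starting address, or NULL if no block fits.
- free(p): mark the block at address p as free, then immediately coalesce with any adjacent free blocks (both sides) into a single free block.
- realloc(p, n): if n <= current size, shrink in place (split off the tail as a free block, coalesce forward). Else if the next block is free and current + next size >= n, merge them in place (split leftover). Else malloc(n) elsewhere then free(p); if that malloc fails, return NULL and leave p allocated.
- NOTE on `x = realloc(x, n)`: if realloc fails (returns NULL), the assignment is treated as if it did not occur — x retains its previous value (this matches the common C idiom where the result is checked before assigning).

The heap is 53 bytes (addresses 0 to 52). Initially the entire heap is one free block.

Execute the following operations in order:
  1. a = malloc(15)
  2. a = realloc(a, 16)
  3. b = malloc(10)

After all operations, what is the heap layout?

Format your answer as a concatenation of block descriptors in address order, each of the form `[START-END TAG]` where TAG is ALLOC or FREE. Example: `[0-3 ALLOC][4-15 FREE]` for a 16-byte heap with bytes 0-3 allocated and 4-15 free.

Op 1: a = malloc(15) -> a = 0; heap: [0-14 ALLOC][15-52 FREE]
Op 2: a = realloc(a, 16) -> a = 0; heap: [0-15 ALLOC][16-52 FREE]
Op 3: b = malloc(10) -> b = 16; heap: [0-15 ALLOC][16-25 ALLOC][26-52 FREE]

Answer: [0-15 ALLOC][16-25 ALLOC][26-52 FREE]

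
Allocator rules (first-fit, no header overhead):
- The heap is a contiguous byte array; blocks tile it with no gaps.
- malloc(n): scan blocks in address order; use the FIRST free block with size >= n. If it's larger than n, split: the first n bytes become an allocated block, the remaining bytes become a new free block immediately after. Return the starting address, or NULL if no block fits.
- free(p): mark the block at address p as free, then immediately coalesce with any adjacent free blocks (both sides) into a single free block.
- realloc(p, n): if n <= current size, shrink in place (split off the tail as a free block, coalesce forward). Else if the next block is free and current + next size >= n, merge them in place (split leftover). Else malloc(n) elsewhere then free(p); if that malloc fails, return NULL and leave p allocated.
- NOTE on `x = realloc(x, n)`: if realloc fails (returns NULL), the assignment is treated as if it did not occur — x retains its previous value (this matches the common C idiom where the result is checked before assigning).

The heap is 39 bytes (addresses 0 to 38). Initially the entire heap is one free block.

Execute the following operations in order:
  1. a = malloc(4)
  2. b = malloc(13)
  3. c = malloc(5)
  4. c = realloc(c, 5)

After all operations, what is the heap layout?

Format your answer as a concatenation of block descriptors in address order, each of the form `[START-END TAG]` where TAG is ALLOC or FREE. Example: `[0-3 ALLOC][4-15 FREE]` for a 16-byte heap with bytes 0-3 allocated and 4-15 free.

Op 1: a = malloc(4) -> a = 0; heap: [0-3 ALLOC][4-38 FREE]
Op 2: b = malloc(13) -> b = 4; heap: [0-3 ALLOC][4-16 ALLOC][17-38 FREE]
Op 3: c = malloc(5) -> c = 17; heap: [0-3 ALLOC][4-16 ALLOC][17-21 ALLOC][22-38 FREE]
Op 4: c = realloc(c, 5) -> c = 17; heap: [0-3 ALLOC][4-16 ALLOC][17-21 ALLOC][22-38 FREE]

Answer: [0-3 ALLOC][4-16 ALLOC][17-21 ALLOC][22-38 FREE]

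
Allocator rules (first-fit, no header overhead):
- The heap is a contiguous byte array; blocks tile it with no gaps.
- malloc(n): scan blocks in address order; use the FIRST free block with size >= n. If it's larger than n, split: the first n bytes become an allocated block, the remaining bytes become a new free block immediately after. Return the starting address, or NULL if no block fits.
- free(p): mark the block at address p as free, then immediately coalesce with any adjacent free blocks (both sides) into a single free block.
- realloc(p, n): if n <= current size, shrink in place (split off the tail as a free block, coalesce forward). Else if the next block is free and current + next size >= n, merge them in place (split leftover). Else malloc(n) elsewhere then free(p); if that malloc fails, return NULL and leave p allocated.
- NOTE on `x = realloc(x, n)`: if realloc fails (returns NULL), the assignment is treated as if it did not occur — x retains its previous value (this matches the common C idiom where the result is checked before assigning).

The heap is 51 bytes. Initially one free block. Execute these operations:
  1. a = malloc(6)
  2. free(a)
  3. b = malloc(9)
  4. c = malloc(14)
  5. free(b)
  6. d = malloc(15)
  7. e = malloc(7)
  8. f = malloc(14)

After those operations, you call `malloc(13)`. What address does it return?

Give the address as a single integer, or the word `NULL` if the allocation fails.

Op 1: a = malloc(6) -> a = 0; heap: [0-5 ALLOC][6-50 FREE]
Op 2: free(a) -> (freed a); heap: [0-50 FREE]
Op 3: b = malloc(9) -> b = 0; heap: [0-8 ALLOC][9-50 FREE]
Op 4: c = malloc(14) -> c = 9; heap: [0-8 ALLOC][9-22 ALLOC][23-50 FREE]
Op 5: free(b) -> (freed b); heap: [0-8 FREE][9-22 ALLOC][23-50 FREE]
Op 6: d = malloc(15) -> d = 23; heap: [0-8 FREE][9-22 ALLOC][23-37 ALLOC][38-50 FREE]
Op 7: e = malloc(7) -> e = 0; heap: [0-6 ALLOC][7-8 FREE][9-22 ALLOC][23-37 ALLOC][38-50 FREE]
Op 8: f = malloc(14) -> f = NULL; heap: [0-6 ALLOC][7-8 FREE][9-22 ALLOC][23-37 ALLOC][38-50 FREE]
malloc(13): first-fit scan over [0-6 ALLOC][7-8 FREE][9-22 ALLOC][23-37 ALLOC][38-50 FREE] -> 38

Answer: 38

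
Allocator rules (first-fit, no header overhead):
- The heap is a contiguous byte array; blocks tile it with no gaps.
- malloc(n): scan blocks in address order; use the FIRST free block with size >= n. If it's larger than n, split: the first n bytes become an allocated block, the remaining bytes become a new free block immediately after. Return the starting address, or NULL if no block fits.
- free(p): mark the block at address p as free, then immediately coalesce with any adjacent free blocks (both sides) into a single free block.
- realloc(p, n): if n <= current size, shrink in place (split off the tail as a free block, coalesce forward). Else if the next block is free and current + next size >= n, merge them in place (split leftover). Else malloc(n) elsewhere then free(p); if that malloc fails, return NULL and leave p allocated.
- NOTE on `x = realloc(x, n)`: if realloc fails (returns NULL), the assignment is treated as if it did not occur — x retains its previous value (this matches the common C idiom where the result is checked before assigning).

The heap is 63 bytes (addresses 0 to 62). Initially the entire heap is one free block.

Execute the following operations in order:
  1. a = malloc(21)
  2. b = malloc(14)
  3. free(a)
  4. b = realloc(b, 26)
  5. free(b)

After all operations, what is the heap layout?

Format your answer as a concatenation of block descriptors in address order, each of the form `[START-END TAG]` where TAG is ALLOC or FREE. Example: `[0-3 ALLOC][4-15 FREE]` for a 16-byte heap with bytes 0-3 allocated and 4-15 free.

Op 1: a = malloc(21) -> a = 0; heap: [0-20 ALLOC][21-62 FREE]
Op 2: b = malloc(14) -> b = 21; heap: [0-20 ALLOC][21-34 ALLOC][35-62 FREE]
Op 3: free(a) -> (freed a); heap: [0-20 FREE][21-34 ALLOC][35-62 FREE]
Op 4: b = realloc(b, 26) -> b = 21; heap: [0-20 FREE][21-46 ALLOC][47-62 FREE]
Op 5: free(b) -> (freed b); heap: [0-62 FREE]

Answer: [0-62 FREE]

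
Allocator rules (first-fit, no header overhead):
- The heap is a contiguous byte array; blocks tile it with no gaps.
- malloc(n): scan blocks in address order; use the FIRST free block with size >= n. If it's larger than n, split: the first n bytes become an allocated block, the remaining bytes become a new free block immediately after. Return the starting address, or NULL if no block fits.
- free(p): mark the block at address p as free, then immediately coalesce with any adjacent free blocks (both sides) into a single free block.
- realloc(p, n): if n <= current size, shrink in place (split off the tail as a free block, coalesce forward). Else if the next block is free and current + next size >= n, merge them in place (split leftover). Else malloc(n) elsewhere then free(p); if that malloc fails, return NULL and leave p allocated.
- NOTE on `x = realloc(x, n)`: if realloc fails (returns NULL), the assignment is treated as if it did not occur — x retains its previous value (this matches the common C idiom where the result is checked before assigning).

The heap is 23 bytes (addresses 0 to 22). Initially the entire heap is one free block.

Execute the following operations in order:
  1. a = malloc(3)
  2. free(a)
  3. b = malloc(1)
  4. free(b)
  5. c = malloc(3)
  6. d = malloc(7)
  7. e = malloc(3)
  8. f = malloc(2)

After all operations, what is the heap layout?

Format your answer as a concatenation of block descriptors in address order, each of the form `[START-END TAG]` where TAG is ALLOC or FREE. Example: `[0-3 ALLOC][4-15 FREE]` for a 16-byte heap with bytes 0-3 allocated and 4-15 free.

Op 1: a = malloc(3) -> a = 0; heap: [0-2 ALLOC][3-22 FREE]
Op 2: free(a) -> (freed a); heap: [0-22 FREE]
Op 3: b = malloc(1) -> b = 0; heap: [0-0 ALLOC][1-22 FREE]
Op 4: free(b) -> (freed b); heap: [0-22 FREE]
Op 5: c = malloc(3) -> c = 0; heap: [0-2 ALLOC][3-22 FREE]
Op 6: d = malloc(7) -> d = 3; heap: [0-2 ALLOC][3-9 ALLOC][10-22 FREE]
Op 7: e = malloc(3) -> e = 10; heap: [0-2 ALLOC][3-9 ALLOC][10-12 ALLOC][13-22 FREE]
Op 8: f = malloc(2) -> f = 13; heap: [0-2 ALLOC][3-9 ALLOC][10-12 ALLOC][13-14 ALLOC][15-22 FREE]

Answer: [0-2 ALLOC][3-9 ALLOC][10-12 ALLOC][13-14 ALLOC][15-22 FREE]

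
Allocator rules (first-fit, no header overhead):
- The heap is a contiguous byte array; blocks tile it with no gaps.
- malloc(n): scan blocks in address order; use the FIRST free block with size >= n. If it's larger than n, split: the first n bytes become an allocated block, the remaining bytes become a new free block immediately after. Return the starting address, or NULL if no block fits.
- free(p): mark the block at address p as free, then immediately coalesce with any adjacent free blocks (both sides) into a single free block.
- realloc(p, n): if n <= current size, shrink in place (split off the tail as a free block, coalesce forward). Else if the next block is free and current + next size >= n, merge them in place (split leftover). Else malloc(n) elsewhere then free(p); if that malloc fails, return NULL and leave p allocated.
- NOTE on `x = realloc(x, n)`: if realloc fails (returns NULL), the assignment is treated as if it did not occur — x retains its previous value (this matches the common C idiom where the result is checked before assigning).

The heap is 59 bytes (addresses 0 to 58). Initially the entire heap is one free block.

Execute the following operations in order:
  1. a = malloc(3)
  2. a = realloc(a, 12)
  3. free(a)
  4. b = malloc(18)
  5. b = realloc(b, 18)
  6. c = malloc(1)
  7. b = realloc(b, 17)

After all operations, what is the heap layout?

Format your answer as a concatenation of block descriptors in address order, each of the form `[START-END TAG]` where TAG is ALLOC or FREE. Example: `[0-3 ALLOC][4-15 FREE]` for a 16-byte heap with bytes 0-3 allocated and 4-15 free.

Op 1: a = malloc(3) -> a = 0; heap: [0-2 ALLOC][3-58 FREE]
Op 2: a = realloc(a, 12) -> a = 0; heap: [0-11 ALLOC][12-58 FREE]
Op 3: free(a) -> (freed a); heap: [0-58 FREE]
Op 4: b = malloc(18) -> b = 0; heap: [0-17 ALLOC][18-58 FREE]
Op 5: b = realloc(b, 18) -> b = 0; heap: [0-17 ALLOC][18-58 FREE]
Op 6: c = malloc(1) -> c = 18; heap: [0-17 ALLOC][18-18 ALLOC][19-58 FREE]
Op 7: b = realloc(b, 17) -> b = 0; heap: [0-16 ALLOC][17-17 FREE][18-18 ALLOC][19-58 FREE]

Answer: [0-16 ALLOC][17-17 FREE][18-18 ALLOC][19-58 FREE]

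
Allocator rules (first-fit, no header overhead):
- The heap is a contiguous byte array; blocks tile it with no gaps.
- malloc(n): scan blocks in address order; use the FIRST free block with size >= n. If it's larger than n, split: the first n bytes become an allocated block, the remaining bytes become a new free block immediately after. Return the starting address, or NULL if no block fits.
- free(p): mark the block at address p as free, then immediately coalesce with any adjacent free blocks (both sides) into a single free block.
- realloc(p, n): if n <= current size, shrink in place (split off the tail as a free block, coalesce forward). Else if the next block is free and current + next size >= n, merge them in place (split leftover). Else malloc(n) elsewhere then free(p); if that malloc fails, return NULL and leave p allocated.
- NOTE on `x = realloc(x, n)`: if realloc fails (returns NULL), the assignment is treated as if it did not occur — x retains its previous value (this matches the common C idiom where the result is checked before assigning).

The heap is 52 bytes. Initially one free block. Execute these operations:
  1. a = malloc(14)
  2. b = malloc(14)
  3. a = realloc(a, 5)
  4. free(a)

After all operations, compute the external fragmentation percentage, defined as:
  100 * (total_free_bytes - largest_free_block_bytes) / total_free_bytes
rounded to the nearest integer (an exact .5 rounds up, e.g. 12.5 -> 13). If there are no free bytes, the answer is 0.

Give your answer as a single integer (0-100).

Op 1: a = malloc(14) -> a = 0; heap: [0-13 ALLOC][14-51 FREE]
Op 2: b = malloc(14) -> b = 14; heap: [0-13 ALLOC][14-27 ALLOC][28-51 FREE]
Op 3: a = realloc(a, 5) -> a = 0; heap: [0-4 ALLOC][5-13 FREE][14-27 ALLOC][28-51 FREE]
Op 4: free(a) -> (freed a); heap: [0-13 FREE][14-27 ALLOC][28-51 FREE]
Free blocks: [14 24] total_free=38 largest=24 -> 100*(38-24)/38 = 1400/38 ≈ 36.842 -> rounds to 37

Answer: 37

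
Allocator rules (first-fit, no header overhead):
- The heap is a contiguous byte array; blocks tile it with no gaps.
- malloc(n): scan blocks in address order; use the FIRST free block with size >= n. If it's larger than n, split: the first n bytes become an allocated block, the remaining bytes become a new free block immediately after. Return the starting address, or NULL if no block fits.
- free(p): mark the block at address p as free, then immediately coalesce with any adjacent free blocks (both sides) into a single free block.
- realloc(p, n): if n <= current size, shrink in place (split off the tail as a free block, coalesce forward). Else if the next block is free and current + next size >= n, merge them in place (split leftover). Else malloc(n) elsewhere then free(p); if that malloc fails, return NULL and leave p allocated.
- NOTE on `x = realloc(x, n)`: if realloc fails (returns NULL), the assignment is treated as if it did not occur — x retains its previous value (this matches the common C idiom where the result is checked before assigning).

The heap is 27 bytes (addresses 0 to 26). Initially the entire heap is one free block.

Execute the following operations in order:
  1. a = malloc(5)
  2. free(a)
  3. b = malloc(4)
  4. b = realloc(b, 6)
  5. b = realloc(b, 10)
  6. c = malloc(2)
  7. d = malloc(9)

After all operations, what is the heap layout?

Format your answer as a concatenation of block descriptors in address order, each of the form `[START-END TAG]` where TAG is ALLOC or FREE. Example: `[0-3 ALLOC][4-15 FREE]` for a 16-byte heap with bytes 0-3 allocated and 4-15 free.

Op 1: a = malloc(5) -> a = 0; heap: [0-4 ALLOC][5-26 FREE]
Op 2: free(a) -> (freed a); heap: [0-26 FREE]
Op 3: b = malloc(4) -> b = 0; heap: [0-3 ALLOC][4-26 FREE]
Op 4: b = realloc(b, 6) -> b = 0; heap: [0-5 ALLOC][6-26 FREE]
Op 5: b = realloc(b, 10) -> b = 0; heap: [0-9 ALLOC][10-26 FREE]
Op 6: c = malloc(2) -> c = 10; heap: [0-9 ALLOC][10-11 ALLOC][12-26 FREE]
Op 7: d = malloc(9) -> d = 12; heap: [0-9 ALLOC][10-11 ALLOC][12-20 ALLOC][21-26 FREE]

Answer: [0-9 ALLOC][10-11 ALLOC][12-20 ALLOC][21-26 FREE]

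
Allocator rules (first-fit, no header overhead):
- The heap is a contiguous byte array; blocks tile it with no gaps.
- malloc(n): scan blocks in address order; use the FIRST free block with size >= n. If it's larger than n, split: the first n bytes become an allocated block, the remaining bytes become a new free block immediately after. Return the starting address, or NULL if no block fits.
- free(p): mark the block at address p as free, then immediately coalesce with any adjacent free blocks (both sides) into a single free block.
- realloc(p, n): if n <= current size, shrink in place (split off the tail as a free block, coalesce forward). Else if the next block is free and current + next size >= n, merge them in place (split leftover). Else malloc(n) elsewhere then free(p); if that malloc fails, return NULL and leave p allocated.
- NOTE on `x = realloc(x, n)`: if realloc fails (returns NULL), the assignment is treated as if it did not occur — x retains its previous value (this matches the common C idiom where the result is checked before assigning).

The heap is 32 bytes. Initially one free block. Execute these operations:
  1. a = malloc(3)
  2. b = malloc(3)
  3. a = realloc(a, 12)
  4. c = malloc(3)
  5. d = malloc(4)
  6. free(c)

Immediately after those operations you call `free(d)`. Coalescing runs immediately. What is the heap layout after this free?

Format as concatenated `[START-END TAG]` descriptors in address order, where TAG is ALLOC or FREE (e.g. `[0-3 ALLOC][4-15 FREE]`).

Answer: [0-2 FREE][3-5 ALLOC][6-17 ALLOC][18-31 FREE]

Derivation:
Op 1: a = malloc(3) -> a = 0; heap: [0-2 ALLOC][3-31 FREE]
Op 2: b = malloc(3) -> b = 3; heap: [0-2 ALLOC][3-5 ALLOC][6-31 FREE]
Op 3: a = realloc(a, 12) -> a = 6; heap: [0-2 FREE][3-5 ALLOC][6-17 ALLOC][18-31 FREE]
Op 4: c = malloc(3) -> c = 0; heap: [0-2 ALLOC][3-5 ALLOC][6-17 ALLOC][18-31 FREE]
Op 5: d = malloc(4) -> d = 18; heap: [0-2 ALLOC][3-5 ALLOC][6-17 ALLOC][18-21 ALLOC][22-31 FREE]
Op 6: free(c) -> (freed c); heap: [0-2 FREE][3-5 ALLOC][6-17 ALLOC][18-21 ALLOC][22-31 FREE]
free(d): d = 18 -> block [18-21 ALLOC]; mark free, coalesce with adjacent free neighbors -> [0-2 FREE][3-5 ALLOC][6-17 ALLOC][18-31 FREE]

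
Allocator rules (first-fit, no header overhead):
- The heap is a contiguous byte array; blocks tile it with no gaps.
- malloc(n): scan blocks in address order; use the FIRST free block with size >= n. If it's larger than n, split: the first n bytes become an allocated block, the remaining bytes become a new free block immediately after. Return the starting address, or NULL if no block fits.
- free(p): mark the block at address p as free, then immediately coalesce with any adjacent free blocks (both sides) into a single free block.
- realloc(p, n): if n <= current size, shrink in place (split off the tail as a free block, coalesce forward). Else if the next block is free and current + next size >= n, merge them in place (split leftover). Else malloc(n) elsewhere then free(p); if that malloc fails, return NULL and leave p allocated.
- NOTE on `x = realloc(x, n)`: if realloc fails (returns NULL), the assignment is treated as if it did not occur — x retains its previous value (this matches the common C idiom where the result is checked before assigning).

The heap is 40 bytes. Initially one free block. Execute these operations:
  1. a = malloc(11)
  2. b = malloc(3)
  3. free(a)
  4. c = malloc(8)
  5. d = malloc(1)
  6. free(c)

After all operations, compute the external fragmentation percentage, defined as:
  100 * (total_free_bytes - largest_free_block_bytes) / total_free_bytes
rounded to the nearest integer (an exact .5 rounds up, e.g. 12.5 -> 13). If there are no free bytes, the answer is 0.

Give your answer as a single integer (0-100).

Answer: 28

Derivation:
Op 1: a = malloc(11) -> a = 0; heap: [0-10 ALLOC][11-39 FREE]
Op 2: b = malloc(3) -> b = 11; heap: [0-10 ALLOC][11-13 ALLOC][14-39 FREE]
Op 3: free(a) -> (freed a); heap: [0-10 FREE][11-13 ALLOC][14-39 FREE]
Op 4: c = malloc(8) -> c = 0; heap: [0-7 ALLOC][8-10 FREE][11-13 ALLOC][14-39 FREE]
Op 5: d = malloc(1) -> d = 8; heap: [0-7 ALLOC][8-8 ALLOC][9-10 FREE][11-13 ALLOC][14-39 FREE]
Op 6: free(c) -> (freed c); heap: [0-7 FREE][8-8 ALLOC][9-10 FREE][11-13 ALLOC][14-39 FREE]
Free blocks: [8 2 26] total_free=36 largest=26 -> 100*(36-26)/36 = 1000/36 ≈ 27.778 -> rounds to 28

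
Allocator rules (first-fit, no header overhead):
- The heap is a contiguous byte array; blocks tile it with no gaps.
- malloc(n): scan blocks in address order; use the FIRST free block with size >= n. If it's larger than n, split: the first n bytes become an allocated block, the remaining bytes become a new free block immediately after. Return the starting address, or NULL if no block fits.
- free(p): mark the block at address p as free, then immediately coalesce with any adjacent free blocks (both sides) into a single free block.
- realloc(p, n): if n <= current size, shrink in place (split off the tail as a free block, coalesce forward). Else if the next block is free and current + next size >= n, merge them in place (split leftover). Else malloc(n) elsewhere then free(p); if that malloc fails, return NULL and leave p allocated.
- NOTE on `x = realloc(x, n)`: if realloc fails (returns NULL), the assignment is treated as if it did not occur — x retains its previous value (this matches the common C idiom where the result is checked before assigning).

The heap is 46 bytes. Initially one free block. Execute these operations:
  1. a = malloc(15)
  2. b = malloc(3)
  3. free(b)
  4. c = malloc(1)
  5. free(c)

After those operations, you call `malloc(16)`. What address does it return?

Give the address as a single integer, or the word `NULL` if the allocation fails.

Answer: 15

Derivation:
Op 1: a = malloc(15) -> a = 0; heap: [0-14 ALLOC][15-45 FREE]
Op 2: b = malloc(3) -> b = 15; heap: [0-14 ALLOC][15-17 ALLOC][18-45 FREE]
Op 3: free(b) -> (freed b); heap: [0-14 ALLOC][15-45 FREE]
Op 4: c = malloc(1) -> c = 15; heap: [0-14 ALLOC][15-15 ALLOC][16-45 FREE]
Op 5: free(c) -> (freed c); heap: [0-14 ALLOC][15-45 FREE]
malloc(16): first-fit scan over [0-14 ALLOC][15-45 FREE] -> 15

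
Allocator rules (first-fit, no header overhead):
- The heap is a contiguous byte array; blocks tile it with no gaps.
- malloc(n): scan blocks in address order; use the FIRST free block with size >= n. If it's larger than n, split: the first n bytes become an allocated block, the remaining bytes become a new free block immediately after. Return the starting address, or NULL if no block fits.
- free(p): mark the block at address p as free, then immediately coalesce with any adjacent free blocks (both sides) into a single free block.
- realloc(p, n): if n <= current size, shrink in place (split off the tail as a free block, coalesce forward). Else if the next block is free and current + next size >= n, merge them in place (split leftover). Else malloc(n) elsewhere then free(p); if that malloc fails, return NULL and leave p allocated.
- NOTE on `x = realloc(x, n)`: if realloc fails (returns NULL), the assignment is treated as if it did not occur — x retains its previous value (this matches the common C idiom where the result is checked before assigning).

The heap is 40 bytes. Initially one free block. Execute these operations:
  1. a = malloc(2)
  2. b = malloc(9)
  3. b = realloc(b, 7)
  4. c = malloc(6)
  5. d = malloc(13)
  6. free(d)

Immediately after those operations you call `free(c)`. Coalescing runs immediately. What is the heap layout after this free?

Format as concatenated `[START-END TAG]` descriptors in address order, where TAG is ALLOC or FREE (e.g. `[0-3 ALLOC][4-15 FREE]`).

Answer: [0-1 ALLOC][2-8 ALLOC][9-39 FREE]

Derivation:
Op 1: a = malloc(2) -> a = 0; heap: [0-1 ALLOC][2-39 FREE]
Op 2: b = malloc(9) -> b = 2; heap: [0-1 ALLOC][2-10 ALLOC][11-39 FREE]
Op 3: b = realloc(b, 7) -> b = 2; heap: [0-1 ALLOC][2-8 ALLOC][9-39 FREE]
Op 4: c = malloc(6) -> c = 9; heap: [0-1 ALLOC][2-8 ALLOC][9-14 ALLOC][15-39 FREE]
Op 5: d = malloc(13) -> d = 15; heap: [0-1 ALLOC][2-8 ALLOC][9-14 ALLOC][15-27 ALLOC][28-39 FREE]
Op 6: free(d) -> (freed d); heap: [0-1 ALLOC][2-8 ALLOC][9-14 ALLOC][15-39 FREE]
free(c): c = 9 -> block [9-14 ALLOC]; mark free, coalesce with adjacent free neighbors -> [0-1 ALLOC][2-8 ALLOC][9-39 FREE]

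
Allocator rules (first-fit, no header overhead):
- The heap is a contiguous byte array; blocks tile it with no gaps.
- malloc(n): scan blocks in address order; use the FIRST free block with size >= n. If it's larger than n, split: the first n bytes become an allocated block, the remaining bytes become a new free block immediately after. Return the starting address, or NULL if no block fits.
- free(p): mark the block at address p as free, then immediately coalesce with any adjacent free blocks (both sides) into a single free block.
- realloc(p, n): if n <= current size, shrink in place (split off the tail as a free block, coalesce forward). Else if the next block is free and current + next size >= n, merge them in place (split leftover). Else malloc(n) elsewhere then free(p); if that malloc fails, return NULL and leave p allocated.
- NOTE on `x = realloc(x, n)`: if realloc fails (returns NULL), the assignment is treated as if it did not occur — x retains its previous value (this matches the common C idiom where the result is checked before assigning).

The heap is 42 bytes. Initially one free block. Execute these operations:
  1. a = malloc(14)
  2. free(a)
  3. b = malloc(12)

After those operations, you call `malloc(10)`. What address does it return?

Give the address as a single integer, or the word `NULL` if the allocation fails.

Op 1: a = malloc(14) -> a = 0; heap: [0-13 ALLOC][14-41 FREE]
Op 2: free(a) -> (freed a); heap: [0-41 FREE]
Op 3: b = malloc(12) -> b = 0; heap: [0-11 ALLOC][12-41 FREE]
malloc(10): first-fit scan over [0-11 ALLOC][12-41 FREE] -> 12

Answer: 12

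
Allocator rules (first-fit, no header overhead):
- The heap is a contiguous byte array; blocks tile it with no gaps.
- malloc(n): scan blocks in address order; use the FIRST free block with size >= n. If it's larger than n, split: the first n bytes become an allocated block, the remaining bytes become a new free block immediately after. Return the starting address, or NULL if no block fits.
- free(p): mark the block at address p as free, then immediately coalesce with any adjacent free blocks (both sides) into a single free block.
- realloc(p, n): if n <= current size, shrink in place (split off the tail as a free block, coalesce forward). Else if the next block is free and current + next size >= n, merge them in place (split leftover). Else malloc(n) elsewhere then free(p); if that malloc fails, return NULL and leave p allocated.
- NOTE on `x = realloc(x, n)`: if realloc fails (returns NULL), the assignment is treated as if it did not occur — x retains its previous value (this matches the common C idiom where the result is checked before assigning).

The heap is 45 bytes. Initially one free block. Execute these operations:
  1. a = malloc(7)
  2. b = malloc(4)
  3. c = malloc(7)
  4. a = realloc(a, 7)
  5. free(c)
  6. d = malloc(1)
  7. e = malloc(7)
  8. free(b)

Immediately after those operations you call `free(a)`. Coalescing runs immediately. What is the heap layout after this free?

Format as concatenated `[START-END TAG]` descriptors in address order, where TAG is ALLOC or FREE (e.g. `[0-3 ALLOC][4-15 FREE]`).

Op 1: a = malloc(7) -> a = 0; heap: [0-6 ALLOC][7-44 FREE]
Op 2: b = malloc(4) -> b = 7; heap: [0-6 ALLOC][7-10 ALLOC][11-44 FREE]
Op 3: c = malloc(7) -> c = 11; heap: [0-6 ALLOC][7-10 ALLOC][11-17 ALLOC][18-44 FREE]
Op 4: a = realloc(a, 7) -> a = 0; heap: [0-6 ALLOC][7-10 ALLOC][11-17 ALLOC][18-44 FREE]
Op 5: free(c) -> (freed c); heap: [0-6 ALLOC][7-10 ALLOC][11-44 FREE]
Op 6: d = malloc(1) -> d = 11; heap: [0-6 ALLOC][7-10 ALLOC][11-11 ALLOC][12-44 FREE]
Op 7: e = malloc(7) -> e = 12; heap: [0-6 ALLOC][7-10 ALLOC][11-11 ALLOC][12-18 ALLOC][19-44 FREE]
Op 8: free(b) -> (freed b); heap: [0-6 ALLOC][7-10 FREE][11-11 ALLOC][12-18 ALLOC][19-44 FREE]
free(a): a = 0 -> block [0-6 ALLOC]; mark free, coalesce with adjacent free neighbors -> [0-10 FREE][11-11 ALLOC][12-18 ALLOC][19-44 FREE]

Answer: [0-10 FREE][11-11 ALLOC][12-18 ALLOC][19-44 FREE]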